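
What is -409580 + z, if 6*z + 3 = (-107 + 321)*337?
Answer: -2385365/6 ≈ -3.9756e+5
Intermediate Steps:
z = 72115/6 (z = -½ + ((-107 + 321)*337)/6 = -½ + (214*337)/6 = -½ + (⅙)*72118 = -½ + 36059/3 = 72115/6 ≈ 12019.)
-409580 + z = -409580 + 72115/6 = -2385365/6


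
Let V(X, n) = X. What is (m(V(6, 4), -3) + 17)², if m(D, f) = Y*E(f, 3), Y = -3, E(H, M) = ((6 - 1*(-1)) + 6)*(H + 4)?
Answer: 484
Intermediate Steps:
E(H, M) = 52 + 13*H (E(H, M) = ((6 + 1) + 6)*(4 + H) = (7 + 6)*(4 + H) = 13*(4 + H) = 52 + 13*H)
m(D, f) = -156 - 39*f (m(D, f) = -3*(52 + 13*f) = -156 - 39*f)
(m(V(6, 4), -3) + 17)² = ((-156 - 39*(-3)) + 17)² = ((-156 + 117) + 17)² = (-39 + 17)² = (-22)² = 484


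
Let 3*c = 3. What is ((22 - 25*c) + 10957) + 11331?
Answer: 22285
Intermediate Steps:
c = 1 (c = (⅓)*3 = 1)
((22 - 25*c) + 10957) + 11331 = ((22 - 25*1) + 10957) + 11331 = ((22 - 25) + 10957) + 11331 = (-3 + 10957) + 11331 = 10954 + 11331 = 22285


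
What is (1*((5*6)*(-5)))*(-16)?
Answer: 2400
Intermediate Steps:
(1*((5*6)*(-5)))*(-16) = (1*(30*(-5)))*(-16) = (1*(-150))*(-16) = -150*(-16) = 2400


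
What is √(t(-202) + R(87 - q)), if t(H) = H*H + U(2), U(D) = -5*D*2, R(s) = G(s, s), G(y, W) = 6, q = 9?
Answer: √40790 ≈ 201.97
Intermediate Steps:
R(s) = 6
U(D) = -10*D
t(H) = -20 + H² (t(H) = H*H - 10*2 = H² - 20 = -20 + H²)
√(t(-202) + R(87 - q)) = √((-20 + (-202)²) + 6) = √((-20 + 40804) + 6) = √(40784 + 6) = √40790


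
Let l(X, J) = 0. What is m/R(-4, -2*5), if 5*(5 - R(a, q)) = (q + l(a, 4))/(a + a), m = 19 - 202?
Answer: -732/19 ≈ -38.526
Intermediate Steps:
m = -183
R(a, q) = 5 - q/(10*a) (R(a, q) = 5 - (q + 0)/(5*(a + a)) = 5 - q/(5*(2*a)) = 5 - q*1/(2*a)/5 = 5 - q/(10*a))
m/R(-4, -2*5) = -183/(5 - ⅒*(-2*5)/(-4)) = -183/(5 - ⅒*(-10)*(-¼)) = -183/(5 - ¼) = -183/19/4 = -183*4/19 = -732/19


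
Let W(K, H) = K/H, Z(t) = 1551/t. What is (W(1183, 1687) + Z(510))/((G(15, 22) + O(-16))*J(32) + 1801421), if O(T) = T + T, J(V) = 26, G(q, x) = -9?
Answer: 153327/73760544350 ≈ 2.0787e-6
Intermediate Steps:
O(T) = 2*T
(W(1183, 1687) + Z(510))/((G(15, 22) + O(-16))*J(32) + 1801421) = (1183/1687 + 1551/510)/((-9 + 2*(-16))*26 + 1801421) = (1183*(1/1687) + 1551*(1/510))/((-9 - 32)*26 + 1801421) = (169/241 + 517/170)/(-41*26 + 1801421) = 153327/(40970*(-1066 + 1801421)) = (153327/40970)/1800355 = (153327/40970)*(1/1800355) = 153327/73760544350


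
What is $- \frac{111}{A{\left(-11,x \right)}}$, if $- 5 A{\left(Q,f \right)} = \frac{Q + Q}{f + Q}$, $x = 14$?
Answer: $- \frac{1665}{22} \approx -75.682$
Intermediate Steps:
$A{\left(Q,f \right)} = - \frac{2 Q}{5 \left(Q + f\right)}$ ($A{\left(Q,f \right)} = - \frac{\left(Q + Q\right) \frac{1}{f + Q}}{5} = - \frac{2 Q \frac{1}{Q + f}}{5} = - \frac{2 Q}{5 \left(Q + f\right)}$)
$- \frac{111}{A{\left(-11,x \right)}} = - \frac{111}{\left(-2\right) \left(-11\right) \frac{1}{5 \left(-11\right) + 5 \cdot 14}} = - \frac{111}{\left(-2\right) \left(-11\right) \frac{1}{-55 + 70}} = - \frac{111}{\left(-2\right) \left(-11\right) \frac{1}{15}} = - \frac{111}{\frac{22}{15}} = \left(-111\right) \frac{15}{22} = - \frac{1665}{22}$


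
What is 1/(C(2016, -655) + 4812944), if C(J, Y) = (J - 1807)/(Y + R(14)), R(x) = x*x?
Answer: 459/2209141087 ≈ 2.0777e-7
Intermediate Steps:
R(x) = x²
C(J, Y) = (-1807 + J)/(196 + Y) (C(J, Y) = (J - 1807)/(Y + 14²) = (-1807 + J)/(Y + 196) = (-1807 + J)/(196 + Y))
1/(C(2016, -655) + 4812944) = 1/((-1807 + 2016)/(196 - 655) + 4812944) = 1/(209/(-459) + 4812944) = 1/(-1/459*209 + 4812944) = 1/(-209/459 + 4812944) = 1/(2209141087/459) = 459/2209141087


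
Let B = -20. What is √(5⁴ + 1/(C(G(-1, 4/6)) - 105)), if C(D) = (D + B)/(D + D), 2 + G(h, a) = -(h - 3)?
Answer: √29975187/219 ≈ 25.000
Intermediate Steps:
G(h, a) = 1 - h (G(h, a) = -2 - (h - 3) = -2 - (-3 + h) = -2 + (3 - h) = 1 - h)
C(D) = (-20 + D)/(2*D) (C(D) = (D - 20)/(D + D) = (-20 + D)/((2*D)) = (-20 + D)*(1/(2*D)) = (-20 + D)/(2*D))
√(5⁴ + 1/(C(G(-1, 4/6)) - 105)) = √(5⁴ + 1/((-20 + (1 - 1*(-1)))/(2*(1 - 1*(-1))) - 105)) = √(625 + 1/((-20 + (1 + 1))/(2*(1 + 1)) - 105)) = √(625 + 1/((½)*(-20 + 2)/2 - 105)) = √(625 + 1/((½)*(½)*(-18) - 105)) = √(625 + 1/(-9/2 - 105)) = √(625 + 1/(-219/2)) = √(625 - 2/219) = √(136873/219) = √29975187/219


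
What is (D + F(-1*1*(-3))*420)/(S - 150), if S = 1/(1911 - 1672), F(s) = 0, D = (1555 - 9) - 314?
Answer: -26768/3259 ≈ -8.2136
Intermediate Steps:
D = 1232 (D = 1546 - 314 = 1232)
S = 1/239 ≈ 0.0041841
(D + F(-1*1*(-3))*420)/(S - 150) = (1232 + 0*420)/(1/239 - 150) = (1232 + 0)/(-35849/239) = 1232*(-239/35849) = -26768/3259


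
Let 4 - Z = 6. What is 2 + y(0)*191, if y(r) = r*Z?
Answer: 2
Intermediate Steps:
Z = -2 (Z = 4 - 1*6 = 4 - 6 = -2)
y(r) = -2*r (y(r) = r*(-2) = -2*r)
2 + y(0)*191 = 2 - 2*0*191 = 2 + 0*191 = 2 + 0 = 2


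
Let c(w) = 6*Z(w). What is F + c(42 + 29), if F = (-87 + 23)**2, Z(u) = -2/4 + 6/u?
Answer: 290639/71 ≈ 4093.5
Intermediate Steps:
Z(u) = -1/2 + 6/u (Z(u) = -2*1/4 + 6/u = -1/2 + 6/u)
c(w) = 3*(12 - w)/w (c(w) = 6*((12 - w)/(2*w)) = 3*(12 - w)/w)
F = 4096 (F = (-64)**2 = 4096)
F + c(42 + 29) = 4096 + (-3 + 36/(42 + 29)) = 4096 + (-3 + 36/71) = 4096 - 177/71 = 290639/71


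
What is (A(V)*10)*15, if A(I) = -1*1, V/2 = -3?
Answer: -150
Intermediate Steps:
V = -6 (V = 2*(-3) = -6)
A(I) = -1
(A(V)*10)*15 = -1*10*15 = -10*15 = -150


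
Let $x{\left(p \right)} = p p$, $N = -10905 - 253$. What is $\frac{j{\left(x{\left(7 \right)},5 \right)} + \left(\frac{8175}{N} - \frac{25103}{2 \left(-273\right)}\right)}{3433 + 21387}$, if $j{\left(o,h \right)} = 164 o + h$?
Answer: $\frac{67669729}{207706170} \approx 0.3258$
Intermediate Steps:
$N = -11158$ ($N = -10905 - 253 = -11158$)
$x{\left(p \right)} = p^{2}$
$j{\left(o,h \right)} = h + 164 o$
$\frac{j{\left(x{\left(7 \right)},5 \right)} + \left(\frac{8175}{N} - \frac{25103}{2 \left(-273\right)}\right)}{3433 + 21387} = \frac{\left(5 + 164 \cdot 7^{2}\right) + \left(\frac{8175}{-11158} - \frac{25103}{2 \left(-273\right)}\right)}{3433 + 21387} = \frac{\left(5 + 164 \cdot 49\right) - \left(\frac{8175}{11158} + \frac{25103}{-546}\right)}{24820} = \left(\left(5 + 8036\right) - - \frac{757241}{16737}\right) \frac{1}{24820} = \left(8041 + \left(- \frac{8175}{11158} + \frac{1931}{42}\right)\right) \frac{1}{24820} = \left(8041 + \frac{757241}{16737}\right) \frac{1}{24820} = \frac{135339458}{16737} \cdot \frac{1}{24820} = \frac{67669729}{207706170}$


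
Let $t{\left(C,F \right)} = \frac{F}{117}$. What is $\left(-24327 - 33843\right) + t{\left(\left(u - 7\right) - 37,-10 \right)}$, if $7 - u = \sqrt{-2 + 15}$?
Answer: $- \frac{6805900}{117} \approx -58170.0$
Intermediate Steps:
$u = 7 - \sqrt{13}$ ($u = 7 - \sqrt{-2 + 15} = 7 - \sqrt{13} \approx 3.3944$)
$t{\left(C,F \right)} = \frac{F}{117}$ ($t{\left(C,F \right)} = F \frac{1}{117} = \frac{F}{117}$)
$\left(-24327 - 33843\right) + t{\left(\left(u - 7\right) - 37,-10 \right)} = \left(-24327 - 33843\right) + \frac{1}{117} \left(-10\right) = -58170 - \frac{10}{117} = - \frac{6805900}{117}$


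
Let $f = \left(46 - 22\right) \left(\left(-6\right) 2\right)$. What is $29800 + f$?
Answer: $29512$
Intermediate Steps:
$f = -288$ ($f = 24 \left(-12\right) = -288$)
$29800 + f = 29800 - 288 = 29512$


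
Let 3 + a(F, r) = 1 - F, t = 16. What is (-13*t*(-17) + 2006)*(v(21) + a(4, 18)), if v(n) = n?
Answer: 83130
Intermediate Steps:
a(F, r) = -2 - F (a(F, r) = -3 + (1 - F) = -2 - F)
(-13*t*(-17) + 2006)*(v(21) + a(4, 18)) = (-13*16*(-17) + 2006)*(21 + (-2 - 1*4)) = (-208*(-17) + 2006)*(21 + (-2 - 4)) = (3536 + 2006)*(21 - 6) = 5542*15 = 83130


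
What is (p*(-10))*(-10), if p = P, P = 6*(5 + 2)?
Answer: 4200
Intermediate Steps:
P = 42 (P = 6*7 = 42)
p = 42
(p*(-10))*(-10) = (42*(-10))*(-10) = -420*(-10) = 4200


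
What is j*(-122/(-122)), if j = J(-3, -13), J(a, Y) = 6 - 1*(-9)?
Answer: 15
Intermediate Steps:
J(a, Y) = 15 (J(a, Y) = 6 + 9 = 15)
j = 15
j*(-122/(-122)) = 15*(-122/(-122)) = 15*(-122*(-1/122)) = 15*1 = 15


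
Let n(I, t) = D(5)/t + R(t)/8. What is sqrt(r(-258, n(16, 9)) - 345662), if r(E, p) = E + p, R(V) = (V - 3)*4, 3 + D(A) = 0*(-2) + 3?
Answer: I*sqrt(345917) ≈ 588.15*I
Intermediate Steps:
D(A) = 0 (D(A) = -3 + (0*(-2) + 3) = -3 + (0 + 3) = -3 + 3 = 0)
R(V) = -12 + 4*V (R(V) = (-3 + V)*4 = -12 + 4*V)
n(I, t) = -3/2 + t/2 (n(I, t) = 0/t + (-12 + 4*t)/8 = 0 + (-12 + 4*t)*(1/8) = 0 + (-3/2 + t/2) = -3/2 + t/2)
sqrt(r(-258, n(16, 9)) - 345662) = sqrt((-258 + (-3/2 + (1/2)*9)) - 345662) = sqrt((-258 + (-3/2 + 9/2)) - 345662) = sqrt((-258 + 3) - 345662) = sqrt(-255 - 345662) = sqrt(-345917) = I*sqrt(345917)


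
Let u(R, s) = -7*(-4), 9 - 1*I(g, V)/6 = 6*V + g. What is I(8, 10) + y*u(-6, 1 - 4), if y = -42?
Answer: -1530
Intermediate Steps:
I(g, V) = 54 - 36*V - 6*g (I(g, V) = 54 - 6*(6*V + g) = 54 - 6*(g + 6*V) = 54 + (-36*V - 6*g) = 54 - 36*V - 6*g)
u(R, s) = 28
I(8, 10) + y*u(-6, 1 - 4) = (54 - 36*10 - 6*8) - 42*28 = (54 - 360 - 48) - 1176 = -354 - 1176 = -1530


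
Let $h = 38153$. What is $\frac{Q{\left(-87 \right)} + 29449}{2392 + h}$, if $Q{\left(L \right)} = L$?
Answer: $\frac{554}{765} \approx 0.72418$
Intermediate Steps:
$\frac{Q{\left(-87 \right)} + 29449}{2392 + h} = \frac{-87 + 29449}{2392 + 38153} = \frac{29362}{40545} = 29362 \cdot \frac{1}{40545} = \frac{554}{765}$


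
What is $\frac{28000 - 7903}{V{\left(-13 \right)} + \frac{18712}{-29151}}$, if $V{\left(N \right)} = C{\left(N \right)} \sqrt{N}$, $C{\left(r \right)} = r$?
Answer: $- \frac{378013143816}{64390295129} + \frac{7655675236209 i \sqrt{13}}{64390295129} \approx -5.8707 + 428.68 i$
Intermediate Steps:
$V{\left(N \right)} = N^{\frac{3}{2}}$ ($V{\left(N \right)} = N \sqrt{N} = N^{\frac{3}{2}}$)
$\frac{28000 - 7903}{V{\left(-13 \right)} + \frac{18712}{-29151}} = \frac{28000 - 7903}{\left(-13\right)^{\frac{3}{2}} + \frac{18712}{-29151}} = \frac{20097}{- 13 i \sqrt{13} + 18712 \left(- \frac{1}{29151}\right)} = \frac{20097}{- 13 i \sqrt{13} - \frac{18712}{29151}} = \frac{20097}{- \frac{18712}{29151} - 13 i \sqrt{13}}$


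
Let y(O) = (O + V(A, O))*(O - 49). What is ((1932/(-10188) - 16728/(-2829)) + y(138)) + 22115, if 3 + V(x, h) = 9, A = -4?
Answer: 682209398/19527 ≈ 34937.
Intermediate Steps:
V(x, h) = 6 (V(x, h) = -3 + 9 = 6)
y(O) = (-49 + O)*(6 + O) (y(O) = (O + 6)*(O - 49) = (6 + O)*(-49 + O) = (-49 + O)*(6 + O))
((1932/(-10188) - 16728/(-2829)) + y(138)) + 22115 = ((1932/(-10188) - 16728/(-2829)) + (-294 + 138**2 - 43*138)) + 22115 = ((1932*(-1/10188) - 16728*(-1/2829)) + (-294 + 19044 - 5934)) + 22115 = ((-161/849 + 136/23) + 12816) + 22115 = (111761/19527 + 12816) + 22115 = 250369793/19527 + 22115 = 682209398/19527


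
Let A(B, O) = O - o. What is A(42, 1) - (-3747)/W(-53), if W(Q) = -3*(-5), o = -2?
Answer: 1264/5 ≈ 252.80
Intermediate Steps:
A(B, O) = 2 + O (A(B, O) = O - 1*(-2) = O + 2 = 2 + O)
W(Q) = 15
A(42, 1) - (-3747)/W(-53) = (2 + 1) - (-3747)/15 = 3 - (-3747)/15 = 3 - 1*(-1249/5) = 3 + 1249/5 = 1264/5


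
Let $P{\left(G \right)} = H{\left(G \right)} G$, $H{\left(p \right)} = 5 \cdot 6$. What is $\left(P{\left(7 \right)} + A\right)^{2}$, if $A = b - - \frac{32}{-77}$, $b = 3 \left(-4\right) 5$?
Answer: $\frac{132664324}{5929} \approx 22376.0$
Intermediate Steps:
$H{\left(p \right)} = 30$
$b = -60$ ($b = \left(-12\right) 5 = -60$)
$A = - \frac{4652}{77}$ ($A = -60 - - \frac{32}{-77} = -60 - \left(-32\right) \left(- \frac{1}{77}\right) = -60 - \frac{32}{77} = - \frac{4652}{77} \approx -60.416$)
$P{\left(G \right)} = 30 G$
$\left(P{\left(7 \right)} + A\right)^{2} = \left(30 \cdot 7 - \frac{4652}{77}\right)^{2} = \left(210 - \frac{4652}{77}\right)^{2} = \left(\frac{11518}{77}\right)^{2} = \frac{132664324}{5929}$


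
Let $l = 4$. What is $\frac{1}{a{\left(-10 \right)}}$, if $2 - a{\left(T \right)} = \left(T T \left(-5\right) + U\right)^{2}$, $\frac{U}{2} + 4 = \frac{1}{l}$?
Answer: $- \frac{4}{1030217} \approx -3.8827 \cdot 10^{-6}$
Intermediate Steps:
$U = - \frac{15}{2}$ ($U = -8 + \frac{2}{4} = -8 + 2 \cdot \frac{1}{4} = -8 + \frac{1}{2} = - \frac{15}{2} \approx -7.5$)
$a{\left(T \right)} = 2 - \left(- \frac{15}{2} - 5 T^{2}\right)^{2}$ ($a{\left(T \right)} = 2 - \left(T T \left(-5\right) - \frac{15}{2}\right)^{2} = 2 - \left(T^{2} \left(-5\right) - \frac{15}{2}\right)^{2} = 2 - \left(- 5 T^{2} - \frac{15}{2}\right)^{2} = 2 - \left(- \frac{15}{2} - 5 T^{2}\right)^{2}$)
$\frac{1}{a{\left(-10 \right)}} = \frac{1}{2 - \frac{25 \left(3 + 2 \left(-10\right)^{2}\right)^{2}}{4}} = \frac{1}{2 - \frac{25 \left(3 + 2 \cdot 100\right)^{2}}{4}} = \frac{1}{2 - \frac{25 \left(3 + 200\right)^{2}}{4}} = \frac{1}{2 - \frac{25 \cdot 203^{2}}{4}} = \frac{1}{2 - \frac{1030225}{4}} = \frac{1}{- \frac{1030217}{4}} = - \frac{4}{1030217}$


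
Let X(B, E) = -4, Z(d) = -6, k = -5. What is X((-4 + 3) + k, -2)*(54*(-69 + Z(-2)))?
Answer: 16200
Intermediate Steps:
X((-4 + 3) + k, -2)*(54*(-69 + Z(-2))) = -216*(-69 - 6) = -216*(-75) = -4*(-4050) = 16200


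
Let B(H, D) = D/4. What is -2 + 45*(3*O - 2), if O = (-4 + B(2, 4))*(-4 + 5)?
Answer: -497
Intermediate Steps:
B(H, D) = D/4 (B(H, D) = D*(¼) = D/4)
O = -3 (O = (-4 + (¼)*4)*(-4 + 5) = (-4 + 1)*1 = -3*1 = -3)
-2 + 45*(3*O - 2) = -2 + 45*(3*(-3) - 2) = -2 + 45*(-9 - 2) = -2 + 45*(-11) = -2 - 495 = -497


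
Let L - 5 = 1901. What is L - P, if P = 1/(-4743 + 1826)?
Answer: 5559803/2917 ≈ 1906.0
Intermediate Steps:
P = -1/2917 (P = 1/(-2917) = -1/2917 ≈ -0.00034282)
L = 1906 (L = 5 + 1901 = 1906)
L - P = 1906 - 1*(-1/2917) = 1906 + 1/2917 = 5559803/2917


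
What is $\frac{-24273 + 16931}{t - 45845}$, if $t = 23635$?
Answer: $\frac{3671}{11105} \approx 0.33057$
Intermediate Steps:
$\frac{-24273 + 16931}{t - 45845} = \frac{-24273 + 16931}{23635 - 45845} = - \frac{7342}{-22210} = \left(-7342\right) \left(- \frac{1}{22210}\right) = \frac{3671}{11105}$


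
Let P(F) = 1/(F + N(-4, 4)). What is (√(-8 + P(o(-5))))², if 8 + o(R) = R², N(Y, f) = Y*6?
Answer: -57/7 ≈ -8.1429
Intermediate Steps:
N(Y, f) = 6*Y
o(R) = -8 + R²
P(F) = 1/(-24 + F) (P(F) = 1/(F + 6*(-4)) = 1/(F - 24) = 1/(-24 + F))
(√(-8 + P(o(-5))))² = (√(-8 + 1/(-24 + (-8 + (-5)²))))² = (√(-8 + 1/(-24 + (-8 + 25))))² = (√(-8 + 1/(-24 + 17)))² = (√(-8 + 1/(-7)))² = (√(-8 - ⅐))² = (√(-57/7))² = (I*√399/7)² = -57/7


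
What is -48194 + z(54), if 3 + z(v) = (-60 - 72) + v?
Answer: -48275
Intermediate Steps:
z(v) = -135 + v (z(v) = -3 + ((-60 - 72) + v) = -3 + (-132 + v) = -135 + v)
-48194 + z(54) = -48194 + (-135 + 54) = -48194 - 81 = -48275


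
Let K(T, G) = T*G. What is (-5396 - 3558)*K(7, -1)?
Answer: 62678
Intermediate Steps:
K(T, G) = G*T
(-5396 - 3558)*K(7, -1) = (-5396 - 3558)*(-1*7) = -8954*(-7) = 62678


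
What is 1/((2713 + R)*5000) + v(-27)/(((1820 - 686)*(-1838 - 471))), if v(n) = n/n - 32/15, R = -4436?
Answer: 10717891/33836351535000 ≈ 3.1676e-7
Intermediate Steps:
v(n) = -17/15 (v(n) = 1 - 32*1/15 = 1 - 32/15 = -17/15)
1/((2713 + R)*5000) + v(-27)/(((1820 - 686)*(-1838 - 471))) = 1/((2713 - 4436)*5000) - 17*1/((-1838 - 471)*(1820 - 686))/15 = (1/5000)/(-1723) - 17/(15*(1134*(-2309))) = -1/1723*1/5000 - 17/15/(-2618406) = -1/8615000 - 17/15*(-1/2618406) = -1/8615000 + 17/39276090 = 10717891/33836351535000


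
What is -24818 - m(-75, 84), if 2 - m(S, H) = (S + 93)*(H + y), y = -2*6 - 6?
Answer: -23632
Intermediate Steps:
y = -18 (y = -12 - 6 = -18)
m(S, H) = 2 - (-18 + H)*(93 + S) (m(S, H) = 2 - (S + 93)*(H - 18) = 2 - (93 + S)*(-18 + H) = 2 - (-18 + H)*(93 + S))
-24818 - m(-75, 84) = -24818 - (1676 - 93*84 + 18*(-75) - 1*84*(-75)) = -24818 - (1676 - 7812 - 1350 + 6300) = -24818 - 1*(-1186) = -24818 + 1186 = -23632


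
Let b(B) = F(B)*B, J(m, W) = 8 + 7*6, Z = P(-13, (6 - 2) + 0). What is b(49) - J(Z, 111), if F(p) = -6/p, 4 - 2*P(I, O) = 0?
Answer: -56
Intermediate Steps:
P(I, O) = 2 (P(I, O) = 2 - ½*0 = 2 + 0 = 2)
Z = 2
J(m, W) = 50 (J(m, W) = 8 + 42 = 50)
b(B) = -6 (b(B) = (-6/B)*B = -6)
b(49) - J(Z, 111) = -6 - 1*50 = -6 - 50 = -56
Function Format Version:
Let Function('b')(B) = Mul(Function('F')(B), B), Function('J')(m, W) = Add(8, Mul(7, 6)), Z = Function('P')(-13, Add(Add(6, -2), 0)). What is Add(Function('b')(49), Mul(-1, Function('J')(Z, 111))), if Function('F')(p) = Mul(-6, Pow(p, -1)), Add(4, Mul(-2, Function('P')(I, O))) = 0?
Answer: -56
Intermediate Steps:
Function('P')(I, O) = 2 (Function('P')(I, O) = Add(2, Mul(Rational(-1, 2), 0)) = Add(2, 0) = 2)
Z = 2
Function('J')(m, W) = 50 (Function('J')(m, W) = Add(8, 42) = 50)
Function('b')(B) = -6 (Function('b')(B) = Mul(Mul(-6, Pow(B, -1)), B) = -6)
Add(Function('b')(49), Mul(-1, Function('J')(Z, 111))) = Add(-6, Mul(-1, 50)) = Add(-6, -50) = -56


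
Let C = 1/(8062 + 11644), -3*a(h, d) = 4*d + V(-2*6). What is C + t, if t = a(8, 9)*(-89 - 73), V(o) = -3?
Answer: 35116093/19706 ≈ 1782.0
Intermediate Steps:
a(h, d) = 1 - 4*d/3 (a(h, d) = -(4*d - 3)/3 = -(-3 + 4*d)/3 = 1 - 4*d/3)
C = 1/19706 ≈ 5.0746e-5
t = 1782 (t = (1 - 4/3*9)*(-89 - 73) = (1 - 12)*(-162) = -11*(-162) = 1782)
C + t = 1/19706 + 1782 = 35116093/19706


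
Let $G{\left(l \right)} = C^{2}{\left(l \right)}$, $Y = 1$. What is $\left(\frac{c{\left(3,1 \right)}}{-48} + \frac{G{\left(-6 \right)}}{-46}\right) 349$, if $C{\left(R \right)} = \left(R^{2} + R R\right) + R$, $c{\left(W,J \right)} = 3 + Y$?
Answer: $- \frac{9129491}{276} \approx -33078.0$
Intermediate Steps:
$c{\left(W,J \right)} = 4$ ($c{\left(W,J \right)} = 3 + 1 = 4$)
$C{\left(R \right)} = R + 2 R^{2}$ ($C{\left(R \right)} = \left(R^{2} + R^{2}\right) + R = 2 R^{2} + R = R + 2 R^{2}$)
$G{\left(l \right)} = l^{2} \left(1 + 2 l\right)^{2}$ ($G{\left(l \right)} = \left(l \left(1 + 2 l\right)\right)^{2} = l^{2} \left(1 + 2 l\right)^{2}$)
$\left(\frac{c{\left(3,1 \right)}}{-48} + \frac{G{\left(-6 \right)}}{-46}\right) 349 = \left(\frac{4}{-48} + \frac{\left(-6\right)^{2} \left(1 + 2 \left(-6\right)\right)^{2}}{-46}\right) 349 = \left(4 \left(- \frac{1}{48}\right) + 36 \left(1 - 12\right)^{2} \left(- \frac{1}{46}\right)\right) 349 = \left(- \frac{1}{12} + 36 \left(-11\right)^{2} \left(- \frac{1}{46}\right)\right) 349 = \left(- \frac{1}{12} + 36 \cdot 121 \left(- \frac{1}{46}\right)\right) 349 = \left(- \frac{1}{12} + 4356 \left(- \frac{1}{46}\right)\right) 349 = \left(- \frac{1}{12} - \frac{2178}{23}\right) 349 = \left(- \frac{26159}{276}\right) 349 = - \frac{9129491}{276}$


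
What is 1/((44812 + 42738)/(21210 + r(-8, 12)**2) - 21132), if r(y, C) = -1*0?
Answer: -2121/44812217 ≈ -4.7331e-5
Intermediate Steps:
r(y, C) = 0
1/((44812 + 42738)/(21210 + r(-8, 12)**2) - 21132) = 1/((44812 + 42738)/(21210 + 0**2) - 21132) = 1/(87550/(21210 + 0) - 21132) = 1/(87550/21210 - 21132) = 1/(87550*(1/21210) - 21132) = 1/(8755/2121 - 21132) = 1/(-44812217/2121) = -2121/44812217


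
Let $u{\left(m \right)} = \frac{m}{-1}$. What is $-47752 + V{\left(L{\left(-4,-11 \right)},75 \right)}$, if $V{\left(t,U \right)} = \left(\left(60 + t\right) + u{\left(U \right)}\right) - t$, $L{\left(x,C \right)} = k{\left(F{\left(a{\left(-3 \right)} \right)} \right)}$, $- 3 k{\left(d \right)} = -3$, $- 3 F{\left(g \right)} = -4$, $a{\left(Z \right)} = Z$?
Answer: $-47767$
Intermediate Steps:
$u{\left(m \right)} = - m$ ($u{\left(m \right)} = m \left(-1\right) = - m$)
$F{\left(g \right)} = \frac{4}{3}$ ($F{\left(g \right)} = \left(- \frac{1}{3}\right) \left(-4\right) = \frac{4}{3}$)
$k{\left(d \right)} = 1$ ($k{\left(d \right)} = \left(- \frac{1}{3}\right) \left(-3\right) = 1$)
$L{\left(x,C \right)} = 1$
$V{\left(t,U \right)} = 60 - U$ ($V{\left(t,U \right)} = \left(\left(60 + t\right) - U\right) - t = \left(60 + t - U\right) - t = 60 - U$)
$-47752 + V{\left(L{\left(-4,-11 \right)},75 \right)} = -47752 + \left(60 - 75\right) = -47752 - 15 = -47767$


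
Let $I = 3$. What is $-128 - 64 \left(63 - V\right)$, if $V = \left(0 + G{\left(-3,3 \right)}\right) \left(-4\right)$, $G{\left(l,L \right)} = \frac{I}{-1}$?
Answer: $-3392$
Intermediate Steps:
$G{\left(l,L \right)} = -3$ ($G{\left(l,L \right)} = \frac{3}{-1} = 3 \left(-1\right) = -3$)
$V = 12$ ($V = \left(0 - 3\right) \left(-4\right) = \left(-3\right) \left(-4\right) = 12$)
$-128 - 64 \left(63 - V\right) = -128 - 64 \left(63 - 12\right) = -128 - 3264 = -3392$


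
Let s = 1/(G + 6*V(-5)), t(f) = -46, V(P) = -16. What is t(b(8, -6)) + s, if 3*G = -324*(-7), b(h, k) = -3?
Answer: -30359/660 ≈ -45.998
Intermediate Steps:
G = 756 (G = (-324*(-7))/3 = (⅓)*2268 = 756)
s = 1/660 (s = 1/(756 + 6*(-16)) = 1/(756 - 96) = 1/660 ≈ 0.0015152)
t(b(8, -6)) + s = -46 + 1/660 = -30359/660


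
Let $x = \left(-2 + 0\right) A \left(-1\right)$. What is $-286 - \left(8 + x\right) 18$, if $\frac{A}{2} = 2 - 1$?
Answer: $-502$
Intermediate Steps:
$A = 2$ ($A = 2 \left(2 - 1\right) = 2 \cdot 1 = 2$)
$x = 4$ ($x = \left(-2 + 0\right) 2 \left(-1\right) = \left(-2\right) 2 \left(-1\right) = \left(-4\right) \left(-1\right) = 4$)
$-286 - \left(8 + x\right) 18 = -286 - \left(8 + 4\right) 18 = -286 - 12 \cdot 18 = -286 - 216 = -502$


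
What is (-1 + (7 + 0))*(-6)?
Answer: -36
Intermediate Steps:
(-1 + (7 + 0))*(-6) = (-1 + 7)*(-6) = 6*(-6) = -36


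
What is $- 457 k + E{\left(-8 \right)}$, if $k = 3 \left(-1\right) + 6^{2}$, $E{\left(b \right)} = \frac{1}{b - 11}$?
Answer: $- \frac{286540}{19} \approx -15081.0$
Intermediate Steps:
$E{\left(b \right)} = \frac{1}{-11 + b}$
$k = 33$ ($k = -3 + 36 = 33$)
$- 457 k + E{\left(-8 \right)} = \left(-457\right) 33 + \frac{1}{-11 - 8} = -15081 + \frac{1}{-19} = -15081 - \frac{1}{19} = - \frac{286540}{19}$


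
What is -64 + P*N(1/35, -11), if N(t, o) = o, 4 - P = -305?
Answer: -3463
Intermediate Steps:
P = 309 (P = 4 - 1*(-305) = 4 + 305 = 309)
-64 + P*N(1/35, -11) = -64 + 309*(-11) = -64 - 3399 = -3463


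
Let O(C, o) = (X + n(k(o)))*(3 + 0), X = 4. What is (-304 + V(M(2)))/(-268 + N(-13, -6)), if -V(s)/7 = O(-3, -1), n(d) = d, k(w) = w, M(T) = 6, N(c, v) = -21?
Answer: 367/289 ≈ 1.2699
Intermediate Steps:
O(C, o) = 12 + 3*o (O(C, o) = (4 + o)*(3 + 0) = (4 + o)*3 = 12 + 3*o)
V(s) = -63 (V(s) = -7*(12 + 3*(-1)) = -7*(12 - 3) = -7*9 = -63)
(-304 + V(M(2)))/(-268 + N(-13, -6)) = (-304 - 63)/(-268 - 21) = -367/(-289) = -367*(-1/289) = 367/289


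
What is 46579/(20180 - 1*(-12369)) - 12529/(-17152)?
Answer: 18010887/8332544 ≈ 2.1615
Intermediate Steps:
46579/(20180 - 1*(-12369)) - 12529/(-17152) = 46579/(20180 + 12369) - 12529*(-1/17152) = 46579/32549 + 187/256 = 18010887/8332544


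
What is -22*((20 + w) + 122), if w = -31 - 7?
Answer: -2288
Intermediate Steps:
w = -38
-22*((20 + w) + 122) = -22*((20 - 38) + 122) = -22*(-18 + 122) = -22*104 = -2288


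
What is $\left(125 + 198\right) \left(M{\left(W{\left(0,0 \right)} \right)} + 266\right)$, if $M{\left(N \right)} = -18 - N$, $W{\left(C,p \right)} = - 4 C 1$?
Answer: $80104$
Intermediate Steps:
$W{\left(C,p \right)} = - 4 C$
$\left(125 + 198\right) \left(M{\left(W{\left(0,0 \right)} \right)} + 266\right) = \left(125 + 198\right) \left(\left(-18 - \left(-4\right) 0\right) + 266\right) = 323 \left(\left(-18 - 0\right) + 266\right) = 323 \left(\left(-18 + 0\right) + 266\right) = 323 \left(-18 + 266\right) = 323 \cdot 248 = 80104$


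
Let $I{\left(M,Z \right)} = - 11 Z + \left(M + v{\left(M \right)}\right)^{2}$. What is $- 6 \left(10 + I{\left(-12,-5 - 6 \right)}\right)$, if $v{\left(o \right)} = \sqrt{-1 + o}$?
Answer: $-1572 + 144 i \sqrt{13} \approx -1572.0 + 519.2 i$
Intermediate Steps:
$I{\left(M,Z \right)} = \left(M + \sqrt{-1 + M}\right)^{2} - 11 Z$ ($I{\left(M,Z \right)} = - 11 Z + \left(M + \sqrt{-1 + M}\right)^{2} = \left(M + \sqrt{-1 + M}\right)^{2} - 11 Z$)
$- 6 \left(10 + I{\left(-12,-5 - 6 \right)}\right) = - 6 \left(10 - \left(- \left(-12 + \sqrt{-1 - 12}\right)^{2} + 11 \left(-5 - 6\right)\right)\right) = - 6 \left(10 + \left(\left(-12 + \sqrt{-13}\right)^{2} - -121\right)\right) = - 6 \left(10 + \left(\left(-12 + i \sqrt{13}\right)^{2} + 121\right)\right) = - 6 \left(10 + \left(121 + \left(-12 + i \sqrt{13}\right)^{2}\right)\right) = - 6 \left(131 + \left(-12 + i \sqrt{13}\right)^{2}\right) = -786 - 6 \left(-12 + i \sqrt{13}\right)^{2}$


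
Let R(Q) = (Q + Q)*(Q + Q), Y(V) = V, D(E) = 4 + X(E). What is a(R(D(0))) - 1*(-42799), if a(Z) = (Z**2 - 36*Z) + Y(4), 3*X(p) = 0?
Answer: 44595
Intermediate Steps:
X(p) = 0 (X(p) = (1/3)*0 = 0)
D(E) = 4 (D(E) = 4 + 0 = 4)
R(Q) = 4*Q**2 (R(Q) = (2*Q)*(2*Q) = 4*Q**2)
a(Z) = 4 + Z**2 - 36*Z (a(Z) = (Z**2 - 36*Z) + 4 = 4 + Z**2 - 36*Z)
a(R(D(0))) - 1*(-42799) = (4 + (4*4**2)**2 - 144*4**2) - 1*(-42799) = (4 + (4*16)**2 - 144*16) + 42799 = (4 + 64**2 - 36*64) + 42799 = (4 + 4096 - 2304) + 42799 = 1796 + 42799 = 44595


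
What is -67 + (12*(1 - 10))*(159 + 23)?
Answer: -19723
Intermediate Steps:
-67 + (12*(1 - 10))*(159 + 23) = -67 + (12*(-9))*182 = -67 - 108*182 = -67 - 19656 = -19723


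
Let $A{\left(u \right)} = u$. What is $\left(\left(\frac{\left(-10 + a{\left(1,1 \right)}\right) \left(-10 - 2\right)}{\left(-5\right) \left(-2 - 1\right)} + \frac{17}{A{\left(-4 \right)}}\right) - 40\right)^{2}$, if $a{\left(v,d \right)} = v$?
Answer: $\frac{549081}{400} \approx 1372.7$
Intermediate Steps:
$\left(\left(\frac{\left(-10 + a{\left(1,1 \right)}\right) \left(-10 - 2\right)}{\left(-5\right) \left(-2 - 1\right)} + \frac{17}{A{\left(-4 \right)}}\right) - 40\right)^{2} = \left(\left(\frac{\left(-10 + 1\right) \left(-10 - 2\right)}{\left(-5\right) \left(-2 - 1\right)} + \frac{17}{-4}\right) - 40\right)^{2} = \left(\left(\frac{\left(-9\right) \left(-12\right)}{\left(-5\right) \left(-3\right)} + 17 \left(- \frac{1}{4}\right)\right) - 40\right)^{2} = \left(\left(\frac{108}{15} - \frac{17}{4}\right) - 40\right)^{2} = \left(\left(108 \cdot \frac{1}{15} - \frac{17}{4}\right) - 40\right)^{2} = \left(\left(\frac{36}{5} - \frac{17}{4}\right) - 40\right)^{2} = \left(\frac{59}{20} - 40\right)^{2} = \left(- \frac{741}{20}\right)^{2} = \frac{549081}{400}$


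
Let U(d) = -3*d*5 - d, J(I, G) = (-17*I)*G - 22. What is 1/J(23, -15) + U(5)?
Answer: -467439/5843 ≈ -80.000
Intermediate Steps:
J(I, G) = -22 - 17*G*I (J(I, G) = -17*G*I - 22 = -22 - 17*G*I)
U(d) = -16*d (U(d) = -15*d - d = -16*d)
1/J(23, -15) + U(5) = 1/(-22 - 17*(-15)*23) - 16*5 = 1/(-22 + 5865) - 80 = 1/5843 - 80 = -467439/5843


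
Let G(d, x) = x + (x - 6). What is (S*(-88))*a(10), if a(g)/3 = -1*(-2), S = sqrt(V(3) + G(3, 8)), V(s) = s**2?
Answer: -528*sqrt(19) ≈ -2301.5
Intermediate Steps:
G(d, x) = -6 + 2*x (G(d, x) = x + (-6 + x) = -6 + 2*x)
S = sqrt(19) (S = sqrt(3**2 + (-6 + 2*8)) = sqrt(9 + (-6 + 16)) = sqrt(9 + 10) = sqrt(19) ≈ 4.3589)
a(g) = 6 (a(g) = 3*(-1*(-2)) = 3*2 = 6)
(S*(-88))*a(10) = (sqrt(19)*(-88))*6 = -88*sqrt(19)*6 = -528*sqrt(19)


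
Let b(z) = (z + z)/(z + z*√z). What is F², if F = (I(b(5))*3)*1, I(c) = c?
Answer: 27/2 - 9*√5/2 ≈ 3.4377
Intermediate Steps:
b(z) = 2*z/(z + z^(3/2)) (b(z) = (2*z)/(z + z^(3/2)) = 2*z/(z + z^(3/2)))
F = 30/(5 + 5*√5) (F = ((2*5/(5 + 5^(3/2)))*3)*1 = ((2*5/(5 + 5*√5))*3)*1 = ((10/(5 + 5*√5))*3)*1 = (30/(5 + 5*√5))*1 = 30/(5 + 5*√5) ≈ 1.8541)
F² = (-3/2 + 3*√5/2)²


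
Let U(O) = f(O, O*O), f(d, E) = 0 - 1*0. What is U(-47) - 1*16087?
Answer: -16087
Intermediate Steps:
f(d, E) = 0 (f(d, E) = 0 + 0 = 0)
U(O) = 0
U(-47) - 1*16087 = 0 - 1*16087 = 0 - 16087 = -16087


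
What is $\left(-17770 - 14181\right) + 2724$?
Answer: $-29227$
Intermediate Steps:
$\left(-17770 - 14181\right) + 2724 = -31951 + 2724 = -29227$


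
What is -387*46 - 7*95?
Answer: -18467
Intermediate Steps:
-387*46 - 7*95 = -17802 - 665 = -18467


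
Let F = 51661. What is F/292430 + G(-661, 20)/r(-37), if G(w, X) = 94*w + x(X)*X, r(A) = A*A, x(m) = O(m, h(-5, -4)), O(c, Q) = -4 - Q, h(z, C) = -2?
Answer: -18110818911/400336670 ≈ -45.239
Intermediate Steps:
x(m) = -2 (x(m) = -4 - 1*(-2) = -4 + 2 = -2)
r(A) = A**2
G(w, X) = -2*X + 94*w (G(w, X) = 94*w - 2*X = -2*X + 94*w)
F/292430 + G(-661, 20)/r(-37) = 51661/292430 + (-2*20 + 94*(-661))/((-37)**2) = 51661*(1/292430) + (-40 - 62134)/1369 = 51661/292430 - 62174*1/1369 = 51661/292430 - 62174/1369 = -18110818911/400336670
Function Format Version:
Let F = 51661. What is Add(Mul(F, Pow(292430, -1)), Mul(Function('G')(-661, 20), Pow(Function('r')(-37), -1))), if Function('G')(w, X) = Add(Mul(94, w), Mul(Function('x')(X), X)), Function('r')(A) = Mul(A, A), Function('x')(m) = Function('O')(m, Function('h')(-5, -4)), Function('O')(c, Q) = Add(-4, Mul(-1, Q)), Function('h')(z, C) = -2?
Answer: Rational(-18110818911, 400336670) ≈ -45.239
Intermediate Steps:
Function('x')(m) = -2 (Function('x')(m) = Add(-4, Mul(-1, -2)) = Add(-4, 2) = -2)
Function('r')(A) = Pow(A, 2)
Function('G')(w, X) = Add(Mul(-2, X), Mul(94, w)) (Function('G')(w, X) = Add(Mul(94, w), Mul(-2, X)) = Add(Mul(-2, X), Mul(94, w)))
Add(Mul(F, Pow(292430, -1)), Mul(Function('G')(-661, 20), Pow(Function('r')(-37), -1))) = Add(Mul(51661, Pow(292430, -1)), Mul(Add(Mul(-2, 20), Mul(94, -661)), Pow(Pow(-37, 2), -1))) = Add(Mul(51661, Rational(1, 292430)), Mul(Add(-40, -62134), Pow(1369, -1))) = Add(Rational(51661, 292430), Mul(-62174, Rational(1, 1369))) = Add(Rational(51661, 292430), Rational(-62174, 1369)) = Rational(-18110818911, 400336670)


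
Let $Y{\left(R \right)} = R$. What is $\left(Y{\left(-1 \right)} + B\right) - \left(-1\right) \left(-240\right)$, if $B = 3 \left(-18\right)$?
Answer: $-295$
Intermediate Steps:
$B = -54$
$\left(Y{\left(-1 \right)} + B\right) - \left(-1\right) \left(-240\right) = \left(-1 - 54\right) - \left(-1\right) \left(-240\right) = -55 - 240 = -295$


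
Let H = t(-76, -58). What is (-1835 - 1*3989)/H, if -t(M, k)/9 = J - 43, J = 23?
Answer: -1456/45 ≈ -32.356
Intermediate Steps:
t(M, k) = 180 (t(M, k) = -9*(23 - 43) = -9*(-20) = 180)
H = 180
(-1835 - 1*3989)/H = (-1835 - 1*3989)/180 = (-1835 - 3989)*(1/180) = -5824*1/180 = -1456/45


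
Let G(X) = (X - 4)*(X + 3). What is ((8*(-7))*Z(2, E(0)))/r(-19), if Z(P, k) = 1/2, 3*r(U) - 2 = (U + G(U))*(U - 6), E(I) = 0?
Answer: 84/8723 ≈ 0.0096297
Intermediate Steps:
G(X) = (-4 + X)*(3 + X)
r(U) = ⅔ + (-12 + U²)*(-6 + U)/3 (r(U) = ⅔ + ((U + (-12 + U² - U))*(U - 6))/3 = ⅔ + ((-12 + U²)*(-6 + U))/3 = ⅔ + (-12 + U²)*(-6 + U)/3)
Z(P, k) = ½
((8*(-7))*Z(2, E(0)))/r(-19) = ((8*(-7))*(½))/(74/3 - 4*(-19) - 2*(-19)² + (⅓)*(-19)³) = (-56*½)/(74/3 + 76 - 2*361 + (⅓)*(-6859)) = -28/(74/3 + 76 - 722 - 6859/3) = -28/(-8723/3) = -28*(-3/8723) = 84/8723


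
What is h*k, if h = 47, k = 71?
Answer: 3337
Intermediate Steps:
h*k = 47*71 = 3337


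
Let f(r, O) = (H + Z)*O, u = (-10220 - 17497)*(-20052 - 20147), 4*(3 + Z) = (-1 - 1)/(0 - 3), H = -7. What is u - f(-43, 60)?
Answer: 1114196273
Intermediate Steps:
Z = -17/6 (Z = -3 + ((-1 - 1)/(0 - 3))/4 = -3 + (-2/(-3))/4 = -3 + (-2*(-⅓))/4 = -3 + (¼)*(⅔) = -3 + ⅙ = -17/6 ≈ -2.8333)
u = 1114195683 (u = -27717*(-40199) = 1114195683)
f(r, O) = -59*O/6 (f(r, O) = (-7 - 17/6)*O = -59*O/6)
u - f(-43, 60) = 1114195683 - (-59)*60/6 = 1114195683 - 1*(-590) = 1114195683 + 590 = 1114196273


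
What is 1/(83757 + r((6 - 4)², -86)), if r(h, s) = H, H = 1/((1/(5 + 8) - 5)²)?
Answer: 4096/343068841 ≈ 1.1939e-5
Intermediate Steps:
H = 169/4096 (H = 1/((1/13 - 5)²) = 1/((-64/13)²) = 1/(4096/169) = 169/4096 ≈ 0.041260)
r(h, s) = 169/4096
1/(83757 + r((6 - 4)², -86)) = 1/(83757 + 169/4096) = 1/(343068841/4096) = 4096/343068841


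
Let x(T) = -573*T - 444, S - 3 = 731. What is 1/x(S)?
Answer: -1/421026 ≈ -2.3751e-6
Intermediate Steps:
S = 734 (S = 3 + 731 = 734)
x(T) = -444 - 573*T
1/x(S) = 1/(-444 - 573*734) = 1/(-444 - 420582) = 1/(-421026) = -1/421026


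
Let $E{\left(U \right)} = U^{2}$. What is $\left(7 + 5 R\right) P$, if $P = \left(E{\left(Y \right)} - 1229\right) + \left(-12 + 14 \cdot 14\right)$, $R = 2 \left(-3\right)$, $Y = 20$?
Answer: $14835$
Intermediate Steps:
$R = -6$
$P = -645$ ($P = \left(20^{2} - 1229\right) + \left(-12 + 14 \cdot 14\right) = \left(400 - 1229\right) + \left(-12 + 196\right) = -829 + 184 = -645$)
$\left(7 + 5 R\right) P = \left(7 + 5 \left(-6\right)\right) \left(-645\right) = \left(7 - 30\right) \left(-645\right) = \left(-23\right) \left(-645\right) = 14835$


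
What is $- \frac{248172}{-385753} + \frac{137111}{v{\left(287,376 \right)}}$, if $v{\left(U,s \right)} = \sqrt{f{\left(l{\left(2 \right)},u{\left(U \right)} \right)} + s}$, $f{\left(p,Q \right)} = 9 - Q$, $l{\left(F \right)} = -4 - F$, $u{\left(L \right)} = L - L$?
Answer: $\frac{248172}{385753} + \frac{137111 \sqrt{385}}{385} \approx 6988.5$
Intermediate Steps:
$u{\left(L \right)} = 0$
$v{\left(U,s \right)} = \sqrt{9 + s}$ ($v{\left(U,s \right)} = \sqrt{\left(9 - 0\right) + s} = \sqrt{\left(9 + 0\right) + s} = \sqrt{9 + s}$)
$- \frac{248172}{-385753} + \frac{137111}{v{\left(287,376 \right)}} = - \frac{248172}{-385753} + \frac{137111}{\sqrt{9 + 376}} = \left(-248172\right) \left(- \frac{1}{385753}\right) + \frac{137111}{\sqrt{385}} = \frac{248172}{385753} + 137111 \frac{\sqrt{385}}{385} = \frac{248172}{385753} + \frac{137111 \sqrt{385}}{385}$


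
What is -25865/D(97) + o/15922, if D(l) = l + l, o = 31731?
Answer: -101416679/772217 ≈ -131.33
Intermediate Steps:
D(l) = 2*l
-25865/D(97) + o/15922 = -25865/(2*97) + 31731/15922 = -25865/194 + 31731*(1/15922) = -25865*1/194 + 31731/15922 = -25865/194 + 31731/15922 = -101416679/772217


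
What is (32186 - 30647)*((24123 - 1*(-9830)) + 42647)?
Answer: 117887400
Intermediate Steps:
(32186 - 30647)*((24123 - 1*(-9830)) + 42647) = 1539*((24123 + 9830) + 42647) = 1539*(33953 + 42647) = 1539*76600 = 117887400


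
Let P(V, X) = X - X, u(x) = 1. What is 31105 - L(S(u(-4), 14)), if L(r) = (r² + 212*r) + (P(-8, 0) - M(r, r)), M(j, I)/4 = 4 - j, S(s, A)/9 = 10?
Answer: 3581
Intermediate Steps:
S(s, A) = 90 (S(s, A) = 9*10 = 90)
M(j, I) = 16 - 4*j (M(j, I) = 4*(4 - j) = 16 - 4*j)
P(V, X) = 0
L(r) = -16 + r² + 216*r (L(r) = (r² + 212*r) + (0 - (16 - 4*r)) = (r² + 212*r) + (0 + (-16 + 4*r)) = (r² + 212*r) + (-16 + 4*r) = -16 + r² + 216*r)
31105 - L(S(u(-4), 14)) = 31105 - (-16 + 90² + 216*90) = 31105 - (-16 + 8100 + 19440) = 31105 - 1*27524 = 31105 - 27524 = 3581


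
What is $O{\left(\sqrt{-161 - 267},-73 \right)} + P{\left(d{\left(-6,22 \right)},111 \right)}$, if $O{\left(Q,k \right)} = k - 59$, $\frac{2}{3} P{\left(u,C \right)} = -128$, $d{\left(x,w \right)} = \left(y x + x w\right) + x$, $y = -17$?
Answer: $-324$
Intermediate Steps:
$d{\left(x,w \right)} = - 16 x + w x$ ($d{\left(x,w \right)} = \left(- 17 x + x w\right) + x = \left(- 17 x + w x\right) + x = - 16 x + w x$)
$P{\left(u,C \right)} = -192$ ($P{\left(u,C \right)} = \frac{3}{2} \left(-128\right) = -192$)
$O{\left(Q,k \right)} = -59 + k$
$O{\left(\sqrt{-161 - 267},-73 \right)} + P{\left(d{\left(-6,22 \right)},111 \right)} = \left(-59 - 73\right) - 192 = -132 - 192 = -324$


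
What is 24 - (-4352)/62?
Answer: 2920/31 ≈ 94.194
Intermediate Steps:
24 - (-4352)/62 = 24 - 64*(-34/31) = 24 + 2176/31 = 2920/31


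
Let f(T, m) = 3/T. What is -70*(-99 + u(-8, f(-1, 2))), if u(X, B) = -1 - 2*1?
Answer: 7140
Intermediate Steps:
u(X, B) = -3 (u(X, B) = -1 - 2 = -3)
-70*(-99 + u(-8, f(-1, 2))) = -70*(-99 - 3) = -70*(-102) = 7140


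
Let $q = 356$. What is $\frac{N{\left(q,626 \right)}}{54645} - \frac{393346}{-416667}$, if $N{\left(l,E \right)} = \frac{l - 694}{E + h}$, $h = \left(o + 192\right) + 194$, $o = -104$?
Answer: $\frac{3252794542819}{3445673589870} \approx 0.94402$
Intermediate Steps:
$h = 282$ ($h = \left(-104 + 192\right) + 194 = 88 + 194 = 282$)
$N{\left(l,E \right)} = \frac{-694 + l}{282 + E}$ ($N{\left(l,E \right)} = \frac{l - 694}{E + 282} = \frac{-694 + l}{282 + E}$)
$\frac{N{\left(q,626 \right)}}{54645} - \frac{393346}{-416667} = \frac{\frac{1}{282 + 626} \left(-694 + 356\right)}{54645} - \frac{393346}{-416667} = \frac{1}{908} \left(-338\right) \frac{1}{54645} - - \frac{393346}{416667} = \frac{1}{908} \left(-338\right) \frac{1}{54645} + \frac{393346}{416667} = \left(- \frac{169}{454}\right) \frac{1}{54645} + \frac{393346}{416667} = - \frac{169}{24808830} + \frac{393346}{416667} = \frac{3252794542819}{3445673589870}$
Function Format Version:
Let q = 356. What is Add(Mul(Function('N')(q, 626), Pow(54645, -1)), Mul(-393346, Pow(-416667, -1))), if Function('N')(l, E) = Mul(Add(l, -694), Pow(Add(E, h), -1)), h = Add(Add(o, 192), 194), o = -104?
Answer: Rational(3252794542819, 3445673589870) ≈ 0.94402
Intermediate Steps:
h = 282 (h = Add(Add(-104, 192), 194) = Add(88, 194) = 282)
Function('N')(l, E) = Mul(Pow(Add(282, E), -1), Add(-694, l)) (Function('N')(l, E) = Mul(Add(l, -694), Pow(Add(E, 282), -1)) = Mul(Add(-694, l), Pow(Add(282, E), -1)) = Mul(Pow(Add(282, E), -1), Add(-694, l)))
Add(Mul(Function('N')(q, 626), Pow(54645, -1)), Mul(-393346, Pow(-416667, -1))) = Add(Mul(Mul(Pow(Add(282, 626), -1), Add(-694, 356)), Pow(54645, -1)), Mul(-393346, Pow(-416667, -1))) = Add(Mul(Mul(Pow(908, -1), -338), Rational(1, 54645)), Mul(-393346, Rational(-1, 416667))) = Add(Mul(Mul(Rational(1, 908), -338), Rational(1, 54645)), Rational(393346, 416667)) = Add(Mul(Rational(-169, 454), Rational(1, 54645)), Rational(393346, 416667)) = Add(Rational(-169, 24808830), Rational(393346, 416667)) = Rational(3252794542819, 3445673589870)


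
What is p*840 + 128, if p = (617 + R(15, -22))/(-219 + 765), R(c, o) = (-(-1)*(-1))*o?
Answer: 14444/13 ≈ 1111.1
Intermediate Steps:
R(c, o) = -o (R(c, o) = (-1*1)*o = -o)
p = 213/182 (p = (617 - 1*(-22))/(-219 + 765) = (617 + 22)/546 = 639*(1/546) = 213/182 ≈ 1.1703)
p*840 + 128 = (213/182)*840 + 128 = 12780/13 + 128 = 14444/13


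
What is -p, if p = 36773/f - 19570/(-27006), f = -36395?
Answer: 140420744/491441685 ≈ 0.28573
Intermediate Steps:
p = -140420744/491441685 (p = 36773/(-36395) - 19570/(-27006) = 36773*(-1/36395) - 19570*(-1/27006) = -36773/36395 + 9785/13503 = -140420744/491441685 ≈ -0.28573)
-p = -1*(-140420744/491441685) = 140420744/491441685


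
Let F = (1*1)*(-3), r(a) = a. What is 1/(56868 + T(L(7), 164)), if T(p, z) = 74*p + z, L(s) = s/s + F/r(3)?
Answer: 1/57032 ≈ 1.7534e-5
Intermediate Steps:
F = -3 (F = 1*(-3) = -3)
L(s) = 0 (L(s) = s/s - 3/3 = 1 - 3*⅓ = 1 - 1 = 0)
T(p, z) = z + 74*p
1/(56868 + T(L(7), 164)) = 1/(56868 + (164 + 74*0)) = 1/(56868 + (164 + 0)) = 1/(56868 + 164) = 1/57032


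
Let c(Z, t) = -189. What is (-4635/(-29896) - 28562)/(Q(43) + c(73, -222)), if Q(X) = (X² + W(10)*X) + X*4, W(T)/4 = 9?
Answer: -853884917/101048480 ≈ -8.4503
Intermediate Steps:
W(T) = 36 (W(T) = 4*9 = 36)
Q(X) = X² + 40*X (Q(X) = (X² + 36*X) + X*4 = (X² + 36*X) + 4*X = X² + 40*X)
(-4635/(-29896) - 28562)/(Q(43) + c(73, -222)) = (-4635/(-29896) - 28562)/(43*(40 + 43) - 189) = (-4635*(-1/29896) - 28562)/(43*83 - 189) = (4635/29896 - 28562)/(3569 - 189) = -853884917/29896/3380 = -853884917/29896*1/3380 = -853884917/101048480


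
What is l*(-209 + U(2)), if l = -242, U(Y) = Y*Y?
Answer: 49610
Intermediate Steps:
U(Y) = Y²
l*(-209 + U(2)) = -242*(-209 + 2²) = -242*(-209 + 4) = -242*(-205) = 49610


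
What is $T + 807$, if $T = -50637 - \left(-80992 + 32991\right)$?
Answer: $-1829$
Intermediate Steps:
$T = -2636$ ($T = -50637 - -48001 = -50637 + 48001 = -2636$)
$T + 807 = -2636 + 807 = -1829$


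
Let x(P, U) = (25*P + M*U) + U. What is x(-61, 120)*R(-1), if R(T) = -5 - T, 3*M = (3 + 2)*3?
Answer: 3220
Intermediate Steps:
M = 5 (M = ((3 + 2)*3)/3 = (5*3)/3 = (⅓)*15 = 5)
x(P, U) = 6*U + 25*P (x(P, U) = (25*P + 5*U) + U = (5*U + 25*P) + U = 6*U + 25*P)
x(-61, 120)*R(-1) = (6*120 + 25*(-61))*(-5 - 1*(-1)) = (720 - 1525)*(-5 + 1) = -805*(-4) = 3220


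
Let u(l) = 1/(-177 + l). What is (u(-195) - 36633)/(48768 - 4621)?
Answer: -13627477/16422684 ≈ -0.82980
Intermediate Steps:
(u(-195) - 36633)/(48768 - 4621) = (1/(-177 - 195) - 36633)/(48768 - 4621) = (1/(-372) - 36633)/44147 = (-1/372 - 36633)*(1/44147) = -13627477/372*1/44147 = -13627477/16422684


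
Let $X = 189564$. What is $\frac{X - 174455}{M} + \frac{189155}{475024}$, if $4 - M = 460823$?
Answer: $\frac{79989080329}{218900084656} \approx 0.36541$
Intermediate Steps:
$M = -460819$ ($M = 4 - 460823 = -460819$)
$\frac{X - 174455}{M} + \frac{189155}{475024} = \frac{189564 - 174455}{-460819} + \frac{189155}{475024} = \left(189564 - 174455\right) \left(- \frac{1}{460819}\right) + 189155 \cdot \frac{1}{475024} = 15109 \left(- \frac{1}{460819}\right) + \frac{189155}{475024} = - \frac{15109}{460819} + \frac{189155}{475024} = \frac{79989080329}{218900084656}$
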